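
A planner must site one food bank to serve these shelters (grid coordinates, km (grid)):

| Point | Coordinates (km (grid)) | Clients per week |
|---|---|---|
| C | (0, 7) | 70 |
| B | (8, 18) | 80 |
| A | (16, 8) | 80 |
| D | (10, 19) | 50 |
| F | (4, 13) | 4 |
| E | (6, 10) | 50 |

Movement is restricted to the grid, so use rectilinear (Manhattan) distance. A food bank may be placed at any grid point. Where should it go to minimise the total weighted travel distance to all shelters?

(8, 10)

Manhattan distance separates: Σwᵢ(|x−xᵢ|+|y−yᵢ|) = Σwᵢ|x−xᵢ| + Σwᵢ|y−yᵢ|, so x and y are optimised independently as 1-D weighted medians.
Total weight W = 334; half = 167.
x-coordinate, sorted with cumulative weight:
  x=0 (C, w=70) cum 70
  x=4 (F, w=4) cum 74
  x=6 (E, w=50) cum 124
  x=8 (B, w=80) cum 204  ← median
  x=10 (D, w=50) cum 254
  x=16 (A, w=80) cum 334
⇒ x* = 8
y-coordinate, sorted with cumulative weight:
  y=7 (C, w=70) cum 70
  y=8 (A, w=80) cum 150
  y=10 (E, w=50) cum 200  ← median
  y=13 (F, w=4) cum 204
  y=18 (B, w=80) cum 284
  y=19 (D, w=50) cum 334
⇒ y* = 10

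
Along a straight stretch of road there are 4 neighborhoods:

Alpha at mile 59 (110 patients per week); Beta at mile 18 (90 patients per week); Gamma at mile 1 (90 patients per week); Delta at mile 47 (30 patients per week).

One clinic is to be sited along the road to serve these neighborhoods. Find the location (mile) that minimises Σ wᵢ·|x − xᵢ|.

For a sum of weighted absolute distances on a line, the optimum is the weighted median (not the mean). Total weight W = 320; half-weight = 160.
Sort by position and accumulate weight:
  mile 1 (Gamma, w=90) → cum 90
  mile 18 (Beta, w=90) → cum 180  ≥ 160 → median here
  mile 47 (Delta, w=30) → cum 210
  mile 59 (Alpha, w=110) → cum 320
Optimal location: mile 18.

x = 18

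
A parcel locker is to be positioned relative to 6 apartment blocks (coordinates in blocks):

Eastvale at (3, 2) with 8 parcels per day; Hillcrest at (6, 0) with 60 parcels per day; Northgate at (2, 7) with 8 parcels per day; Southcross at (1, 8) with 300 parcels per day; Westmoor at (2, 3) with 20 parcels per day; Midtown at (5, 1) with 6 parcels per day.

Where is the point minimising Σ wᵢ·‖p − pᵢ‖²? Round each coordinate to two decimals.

The minimiser of Σwᵢ‖p−pᵢ‖² is the weighted centroid p* = (Σwᵢpᵢ)/(Σwᵢ).
Σwᵢ = 402.
Σwᵢxᵢ = 8·3 + 60·6 + 8·2 + 300·1 + 20·2 + 6·5 = 770.
Σwᵢyᵢ = 8·2 + 60·0 + 8·7 + 300·8 + 20·3 + 6·1 = 2538.
x* = 770/402 = 1.92, y* = 2538/402 = 6.31.

(1.92, 6.31)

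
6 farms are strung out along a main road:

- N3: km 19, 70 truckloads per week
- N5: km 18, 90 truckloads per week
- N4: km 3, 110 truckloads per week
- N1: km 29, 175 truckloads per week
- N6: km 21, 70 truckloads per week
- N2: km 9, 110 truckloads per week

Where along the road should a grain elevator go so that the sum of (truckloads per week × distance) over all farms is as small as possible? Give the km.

x = 19

For a sum of weighted absolute distances on a line, the optimum is the weighted median (not the mean). Total weight W = 625; half-weight = 312.5.
Sort by position and accumulate weight:
  km 3 (N4, w=110) → cum 110
  km 9 (N2, w=110) → cum 220
  km 18 (N5, w=90) → cum 310
  km 19 (N3, w=70) → cum 380  ≥ 312.5 → median here
  km 21 (N6, w=70) → cum 450
  km 29 (N1, w=175) → cum 625
Optimal location: km 19.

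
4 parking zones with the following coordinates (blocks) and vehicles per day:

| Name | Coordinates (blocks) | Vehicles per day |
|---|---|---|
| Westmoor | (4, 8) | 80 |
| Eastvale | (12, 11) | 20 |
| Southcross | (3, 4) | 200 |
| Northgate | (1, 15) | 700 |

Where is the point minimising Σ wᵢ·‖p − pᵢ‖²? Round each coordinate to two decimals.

The minimiser of Σwᵢ‖p−pᵢ‖² is the weighted centroid p* = (Σwᵢpᵢ)/(Σwᵢ).
Σwᵢ = 1000.
Σwᵢxᵢ = 80·4 + 20·12 + 200·3 + 700·1 = 1860.
Σwᵢyᵢ = 80·8 + 20·11 + 200·4 + 700·15 = 12160.
x* = 1860/1000 = 1.86, y* = 12160/1000 = 12.16.

(1.86, 12.16)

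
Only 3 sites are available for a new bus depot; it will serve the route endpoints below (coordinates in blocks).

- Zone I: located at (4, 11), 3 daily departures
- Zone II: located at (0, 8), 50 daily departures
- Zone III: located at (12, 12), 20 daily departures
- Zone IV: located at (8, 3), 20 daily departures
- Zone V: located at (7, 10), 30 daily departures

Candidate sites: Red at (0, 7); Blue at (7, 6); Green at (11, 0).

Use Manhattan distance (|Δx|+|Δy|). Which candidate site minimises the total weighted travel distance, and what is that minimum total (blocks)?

Blue, total 894 blocks

Total weighted distance at each candidate:
  Red (0, 7): total = 954
  Blue (7, 6): total = 894
  Green (11, 0): total = 1804
Minimum is at Blue with total 894 blocks.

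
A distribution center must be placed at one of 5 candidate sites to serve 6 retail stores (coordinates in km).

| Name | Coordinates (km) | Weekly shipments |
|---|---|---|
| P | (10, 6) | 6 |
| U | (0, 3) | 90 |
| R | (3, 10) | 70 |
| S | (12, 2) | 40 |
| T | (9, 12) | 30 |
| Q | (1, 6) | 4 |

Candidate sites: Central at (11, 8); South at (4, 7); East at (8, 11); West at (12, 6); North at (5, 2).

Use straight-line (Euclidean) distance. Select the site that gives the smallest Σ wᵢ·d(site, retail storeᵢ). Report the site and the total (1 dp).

South, total 1369.1 km

Total weighted distance at each candidate:
  Central (11, 8): total = 2096.4
  South (4, 7): total = 1369.1
  East (8, 11): total = 1878.3
  West (12, 6): total = 2219.9
  North (5, 2): total = 1700.3
Minimum is at South with total 1369.1 km.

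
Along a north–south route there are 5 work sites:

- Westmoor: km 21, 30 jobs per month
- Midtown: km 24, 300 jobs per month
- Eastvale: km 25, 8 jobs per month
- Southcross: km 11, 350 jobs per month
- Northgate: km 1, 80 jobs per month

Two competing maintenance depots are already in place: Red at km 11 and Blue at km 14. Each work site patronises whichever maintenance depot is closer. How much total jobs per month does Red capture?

The indifferent point is the midpoint (11+14)/2 = 12.5; work sites left of it (closer to Red at 11) go to Red, those right go to Blue.
  Northgate at 1 (w=80) → Red
  Southcross at 11 (w=350) → Red
  Westmoor at 21 (w=30) → Blue
  Midtown at 24 (w=300) → Blue
  Eastvale at 25 (w=8) → Blue
Red captures 430; Blue captures 338.

430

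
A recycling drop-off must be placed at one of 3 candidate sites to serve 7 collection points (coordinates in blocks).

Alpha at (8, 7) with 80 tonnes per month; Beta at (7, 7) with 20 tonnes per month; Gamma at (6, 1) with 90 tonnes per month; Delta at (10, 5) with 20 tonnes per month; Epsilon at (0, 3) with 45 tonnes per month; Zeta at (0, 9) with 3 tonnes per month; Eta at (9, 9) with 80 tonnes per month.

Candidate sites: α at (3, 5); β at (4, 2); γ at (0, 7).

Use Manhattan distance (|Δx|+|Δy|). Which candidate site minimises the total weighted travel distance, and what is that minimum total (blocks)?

Total weighted distance at each candidate:
  α (3, 5): total = 2496
  β (4, 2): total = 2548
  γ (0, 7): total = 3166
Minimum is at α with total 2496 blocks.

α, total 2496 blocks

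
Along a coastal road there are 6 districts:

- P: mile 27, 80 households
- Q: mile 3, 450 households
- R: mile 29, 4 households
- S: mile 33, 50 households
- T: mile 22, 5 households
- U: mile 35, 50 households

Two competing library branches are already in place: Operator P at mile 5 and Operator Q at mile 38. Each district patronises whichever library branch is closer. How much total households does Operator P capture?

The indifferent point is the midpoint (5+38)/2 = 21.5; districts left of it (closer to Operator P at 5) go to Operator P, those right go to Operator Q.
  Q at 3 (w=450) → Operator P
  T at 22 (w=5) → Operator Q
  P at 27 (w=80) → Operator Q
  R at 29 (w=4) → Operator Q
  S at 33 (w=50) → Operator Q
  U at 35 (w=50) → Operator Q
Operator P captures 450; Operator Q captures 189.

450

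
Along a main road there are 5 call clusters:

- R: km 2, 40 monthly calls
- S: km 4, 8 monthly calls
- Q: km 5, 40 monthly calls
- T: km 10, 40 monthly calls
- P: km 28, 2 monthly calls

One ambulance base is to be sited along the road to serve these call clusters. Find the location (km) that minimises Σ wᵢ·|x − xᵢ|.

For a sum of weighted absolute distances on a line, the optimum is the weighted median (not the mean). Total weight W = 130; half-weight = 65.
Sort by position and accumulate weight:
  km 2 (R, w=40) → cum 40
  km 4 (S, w=8) → cum 48
  km 5 (Q, w=40) → cum 88  ≥ 65 → median here
  km 10 (T, w=40) → cum 128
  km 28 (P, w=2) → cum 130
Optimal location: km 5.

x = 5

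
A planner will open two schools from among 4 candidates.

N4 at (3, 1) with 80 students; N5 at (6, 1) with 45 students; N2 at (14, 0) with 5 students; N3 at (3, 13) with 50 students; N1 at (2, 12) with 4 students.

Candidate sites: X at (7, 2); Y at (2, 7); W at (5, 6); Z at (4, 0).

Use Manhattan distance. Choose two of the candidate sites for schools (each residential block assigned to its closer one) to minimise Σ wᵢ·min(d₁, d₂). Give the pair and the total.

Evaluate every pair (each demand assigned to the nearer of the two):
  {Y, Z}: total = 715
  {W, Z}: total = 831
  {X, Y}: total = 905
  {X, W}: total = 1021
  {X, Z}: total = 1051
  {Y, W}: total = 1275
Best pair: {Y, Z} with total 715.

{Y, Z}, total 715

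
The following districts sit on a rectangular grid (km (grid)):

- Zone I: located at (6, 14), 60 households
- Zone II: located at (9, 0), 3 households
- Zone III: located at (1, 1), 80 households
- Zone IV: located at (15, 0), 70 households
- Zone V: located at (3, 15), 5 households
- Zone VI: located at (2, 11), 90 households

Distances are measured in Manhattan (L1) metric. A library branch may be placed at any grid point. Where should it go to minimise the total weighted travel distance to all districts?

(2, 11)

Manhattan distance separates: Σwᵢ(|x−xᵢ|+|y−yᵢ|) = Σwᵢ|x−xᵢ| + Σwᵢ|y−yᵢ|, so x and y are optimised independently as 1-D weighted medians.
Total weight W = 308; half = 154.
x-coordinate, sorted with cumulative weight:
  x=1 (Zone III, w=80) cum 80
  x=2 (Zone VI, w=90) cum 170  ← median
  x=3 (Zone V, w=5) cum 175
  x=6 (Zone I, w=60) cum 235
  x=9 (Zone II, w=3) cum 238
  x=15 (Zone IV, w=70) cum 308
⇒ x* = 2
y-coordinate, sorted with cumulative weight:
  y=0 (Zone II, w=3) cum 3
  y=0 (Zone IV, w=70) cum 73
  y=1 (Zone III, w=80) cum 153
  y=11 (Zone VI, w=90) cum 243  ← median
  y=14 (Zone I, w=60) cum 303
  y=15 (Zone V, w=5) cum 308
⇒ y* = 11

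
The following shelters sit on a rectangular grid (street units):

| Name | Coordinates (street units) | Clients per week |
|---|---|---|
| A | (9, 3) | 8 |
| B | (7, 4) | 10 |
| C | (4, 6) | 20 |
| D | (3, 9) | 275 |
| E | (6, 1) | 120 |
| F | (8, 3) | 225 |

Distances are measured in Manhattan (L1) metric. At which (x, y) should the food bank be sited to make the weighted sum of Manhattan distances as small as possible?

(6, 3)

Manhattan distance separates: Σwᵢ(|x−xᵢ|+|y−yᵢ|) = Σwᵢ|x−xᵢ| + Σwᵢ|y−yᵢ|, so x and y are optimised independently as 1-D weighted medians.
Total weight W = 658; half = 329.
x-coordinate, sorted with cumulative weight:
  x=3 (D, w=275) cum 275
  x=4 (C, w=20) cum 295
  x=6 (E, w=120) cum 415  ← median
  x=7 (B, w=10) cum 425
  x=8 (F, w=225) cum 650
  x=9 (A, w=8) cum 658
⇒ x* = 6
y-coordinate, sorted with cumulative weight:
  y=1 (E, w=120) cum 120
  y=3 (A, w=8) cum 128
  y=3 (F, w=225) cum 353  ← median
  y=4 (B, w=10) cum 363
  y=6 (C, w=20) cum 383
  y=9 (D, w=275) cum 658
⇒ y* = 3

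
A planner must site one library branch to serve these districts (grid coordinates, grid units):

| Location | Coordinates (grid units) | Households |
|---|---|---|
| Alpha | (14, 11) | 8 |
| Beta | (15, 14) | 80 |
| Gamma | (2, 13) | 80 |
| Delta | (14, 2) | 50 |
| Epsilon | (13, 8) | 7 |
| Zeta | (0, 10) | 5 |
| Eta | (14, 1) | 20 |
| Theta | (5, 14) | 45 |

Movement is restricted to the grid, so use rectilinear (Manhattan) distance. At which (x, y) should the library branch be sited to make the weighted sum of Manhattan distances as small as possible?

Manhattan distance separates: Σwᵢ(|x−xᵢ|+|y−yᵢ|) = Σwᵢ|x−xᵢ| + Σwᵢ|y−yᵢ|, so x and y are optimised independently as 1-D weighted medians.
Total weight W = 295; half = 147.5.
x-coordinate, sorted with cumulative weight:
  x=0 (Zeta, w=5) cum 5
  x=2 (Gamma, w=80) cum 85
  x=5 (Theta, w=45) cum 130
  x=13 (Epsilon, w=7) cum 137
  x=14 (Alpha, w=8) cum 145
  x=14 (Delta, w=50) cum 195  ← median
  x=14 (Eta, w=20) cum 215
  x=15 (Beta, w=80) cum 295
⇒ x* = 14
y-coordinate, sorted with cumulative weight:
  y=1 (Eta, w=20) cum 20
  y=2 (Delta, w=50) cum 70
  y=8 (Epsilon, w=7) cum 77
  y=10 (Zeta, w=5) cum 82
  y=11 (Alpha, w=8) cum 90
  y=13 (Gamma, w=80) cum 170  ← median
  y=14 (Beta, w=80) cum 250
  y=14 (Theta, w=45) cum 295
⇒ y* = 13

(14, 13)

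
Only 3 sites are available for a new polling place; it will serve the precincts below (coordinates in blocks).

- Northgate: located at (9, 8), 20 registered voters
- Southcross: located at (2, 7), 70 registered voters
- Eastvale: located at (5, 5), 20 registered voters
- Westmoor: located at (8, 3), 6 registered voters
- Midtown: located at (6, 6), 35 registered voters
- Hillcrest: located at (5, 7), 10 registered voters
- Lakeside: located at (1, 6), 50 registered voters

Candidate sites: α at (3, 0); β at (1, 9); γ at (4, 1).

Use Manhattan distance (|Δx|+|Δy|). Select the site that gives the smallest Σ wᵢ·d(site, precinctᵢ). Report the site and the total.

Total weighted distance at each candidate:
  α (3, 0): total = 1833
  β (1, 9): total = 1118
  γ (4, 1): total = 1651
Minimum is at β with total 1118 blocks.

β, total 1118 blocks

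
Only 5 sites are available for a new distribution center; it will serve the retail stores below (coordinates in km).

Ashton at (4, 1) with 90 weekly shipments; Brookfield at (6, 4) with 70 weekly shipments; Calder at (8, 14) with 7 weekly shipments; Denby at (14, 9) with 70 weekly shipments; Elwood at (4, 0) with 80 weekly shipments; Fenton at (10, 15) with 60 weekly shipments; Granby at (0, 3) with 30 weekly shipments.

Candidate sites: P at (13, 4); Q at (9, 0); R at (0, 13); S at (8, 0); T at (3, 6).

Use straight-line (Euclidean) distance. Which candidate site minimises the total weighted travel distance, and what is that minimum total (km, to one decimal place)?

Total weighted distance at each candidate:
  P (13, 4): total = 3642.2
  Q (9, 0): total = 3214.5
  R (0, 13): total = 4971.2
  S (8, 0): total = 3023.6
  T (3, 6): total = 2873.5
Minimum is at T with total 2873.5 km.

T, total 2873.5 km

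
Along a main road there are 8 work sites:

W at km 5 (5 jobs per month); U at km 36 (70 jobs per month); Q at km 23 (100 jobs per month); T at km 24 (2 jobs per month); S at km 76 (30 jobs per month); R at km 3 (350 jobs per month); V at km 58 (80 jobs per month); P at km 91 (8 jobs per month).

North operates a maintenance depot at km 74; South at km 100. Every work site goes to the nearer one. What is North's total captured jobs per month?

The indifferent point is the midpoint (74+100)/2 = 87; work sites left of it (closer to North at 74) go to North, those right go to South.
  R at 3 (w=350) → North
  W at 5 (w=5) → North
  Q at 23 (w=100) → North
  T at 24 (w=2) → North
  U at 36 (w=70) → North
  V at 58 (w=80) → North
  S at 76 (w=30) → North
  P at 91 (w=8) → South
North captures 637; South captures 8.

637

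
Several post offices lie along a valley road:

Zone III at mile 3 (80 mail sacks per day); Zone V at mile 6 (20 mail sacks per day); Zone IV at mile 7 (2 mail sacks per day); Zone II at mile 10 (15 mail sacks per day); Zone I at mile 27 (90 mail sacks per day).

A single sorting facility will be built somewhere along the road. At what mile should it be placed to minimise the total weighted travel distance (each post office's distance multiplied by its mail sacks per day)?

x = 10

For a sum of weighted absolute distances on a line, the optimum is the weighted median (not the mean). Total weight W = 207; half-weight = 103.5.
Sort by position and accumulate weight:
  mile 3 (Zone III, w=80) → cum 80
  mile 6 (Zone V, w=20) → cum 100
  mile 7 (Zone IV, w=2) → cum 102
  mile 10 (Zone II, w=15) → cum 117  ≥ 103.5 → median here
  mile 27 (Zone I, w=90) → cum 207
Optimal location: mile 10.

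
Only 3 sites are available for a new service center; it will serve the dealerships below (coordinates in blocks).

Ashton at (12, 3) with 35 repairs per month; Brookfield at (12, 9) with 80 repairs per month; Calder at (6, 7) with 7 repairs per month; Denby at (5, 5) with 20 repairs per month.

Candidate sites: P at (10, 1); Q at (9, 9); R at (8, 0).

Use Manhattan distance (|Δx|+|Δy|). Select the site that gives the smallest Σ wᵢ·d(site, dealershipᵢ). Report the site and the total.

Q, total 750 blocks

Total weighted distance at each candidate:
  P (10, 1): total = 1190
  Q (9, 9): total = 750
  R (8, 0): total = 1508
Minimum is at Q with total 750 blocks.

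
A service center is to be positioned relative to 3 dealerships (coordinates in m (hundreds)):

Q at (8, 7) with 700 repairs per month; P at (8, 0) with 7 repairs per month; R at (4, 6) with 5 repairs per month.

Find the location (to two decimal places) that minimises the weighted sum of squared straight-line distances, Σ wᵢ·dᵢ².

(7.97, 6.92)

The minimiser of Σwᵢ‖p−pᵢ‖² is the weighted centroid p* = (Σwᵢpᵢ)/(Σwᵢ).
Σwᵢ = 712.
Σwᵢxᵢ = 700·8 + 7·8 + 5·4 = 5676.
Σwᵢyᵢ = 700·7 + 7·0 + 5·6 = 4930.
x* = 5676/712 = 7.97, y* = 4930/712 = 6.92.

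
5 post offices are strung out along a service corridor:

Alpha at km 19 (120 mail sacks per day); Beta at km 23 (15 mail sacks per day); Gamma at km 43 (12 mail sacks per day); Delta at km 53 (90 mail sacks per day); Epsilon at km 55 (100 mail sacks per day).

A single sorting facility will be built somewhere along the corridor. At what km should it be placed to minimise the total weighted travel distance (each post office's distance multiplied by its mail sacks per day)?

x = 53

For a sum of weighted absolute distances on a line, the optimum is the weighted median (not the mean). Total weight W = 337; half-weight = 168.5.
Sort by position and accumulate weight:
  km 19 (Alpha, w=120) → cum 120
  km 23 (Beta, w=15) → cum 135
  km 43 (Gamma, w=12) → cum 147
  km 53 (Delta, w=90) → cum 237  ≥ 168.5 → median here
  km 55 (Epsilon, w=100) → cum 337
Optimal location: km 53.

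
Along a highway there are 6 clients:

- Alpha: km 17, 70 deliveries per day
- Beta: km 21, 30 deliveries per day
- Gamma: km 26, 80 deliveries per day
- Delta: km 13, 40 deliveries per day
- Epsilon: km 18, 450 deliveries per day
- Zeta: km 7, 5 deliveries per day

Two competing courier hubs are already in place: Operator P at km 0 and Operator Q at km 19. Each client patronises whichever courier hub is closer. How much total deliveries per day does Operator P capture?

5

The indifferent point is the midpoint (0+19)/2 = 9.5; clients left of it (closer to Operator P at 0) go to Operator P, those right go to Operator Q.
  Zeta at 7 (w=5) → Operator P
  Delta at 13 (w=40) → Operator Q
  Alpha at 17 (w=70) → Operator Q
  Epsilon at 18 (w=450) → Operator Q
  Beta at 21 (w=30) → Operator Q
  Gamma at 26 (w=80) → Operator Q
Operator P captures 5; Operator Q captures 670.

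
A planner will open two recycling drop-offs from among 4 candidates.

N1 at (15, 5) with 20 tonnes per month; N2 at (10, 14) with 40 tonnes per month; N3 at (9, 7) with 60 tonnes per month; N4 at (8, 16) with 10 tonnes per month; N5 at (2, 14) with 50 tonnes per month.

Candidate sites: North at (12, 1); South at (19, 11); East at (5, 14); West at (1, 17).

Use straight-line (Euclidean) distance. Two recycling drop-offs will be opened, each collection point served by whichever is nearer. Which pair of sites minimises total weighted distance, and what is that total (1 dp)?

{North, East}, total 888.5

Evaluate every pair (each demand assigned to the nearer of the two):
  {North, East}: total = 888.5
  {South, East}: total = 1014.0
  {North, West}: total = 1110.8
  {East, West}: total = 1138.9
  {South, West}: total = 1398.7
  {North, South}: total = 1822.9
Best pair: {North, East} with total 888.5.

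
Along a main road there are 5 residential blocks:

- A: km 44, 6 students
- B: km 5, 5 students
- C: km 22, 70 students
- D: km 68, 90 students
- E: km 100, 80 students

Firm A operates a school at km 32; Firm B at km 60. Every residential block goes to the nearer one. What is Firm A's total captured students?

81

The indifferent point is the midpoint (32+60)/2 = 46; residential blocks left of it (closer to Firm A at 32) go to Firm A, those right go to Firm B.
  B at 5 (w=5) → Firm A
  C at 22 (w=70) → Firm A
  A at 44 (w=6) → Firm A
  D at 68 (w=90) → Firm B
  E at 100 (w=80) → Firm B
Firm A captures 81; Firm B captures 170.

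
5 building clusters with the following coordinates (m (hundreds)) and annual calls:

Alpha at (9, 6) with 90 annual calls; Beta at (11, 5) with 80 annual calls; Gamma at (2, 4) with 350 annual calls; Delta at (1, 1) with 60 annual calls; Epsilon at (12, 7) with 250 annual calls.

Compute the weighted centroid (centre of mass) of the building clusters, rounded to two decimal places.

(6.57, 5.00)

The minimiser of Σwᵢ‖p−pᵢ‖² is the weighted centroid p* = (Σwᵢpᵢ)/(Σwᵢ).
Σwᵢ = 830.
Σwᵢxᵢ = 90·9 + 80·11 + 350·2 + 60·1 + 250·12 = 5450.
Σwᵢyᵢ = 90·6 + 80·5 + 350·4 + 60·1 + 250·7 = 4150.
x* = 5450/830 = 6.57, y* = 4150/830 = 5.00.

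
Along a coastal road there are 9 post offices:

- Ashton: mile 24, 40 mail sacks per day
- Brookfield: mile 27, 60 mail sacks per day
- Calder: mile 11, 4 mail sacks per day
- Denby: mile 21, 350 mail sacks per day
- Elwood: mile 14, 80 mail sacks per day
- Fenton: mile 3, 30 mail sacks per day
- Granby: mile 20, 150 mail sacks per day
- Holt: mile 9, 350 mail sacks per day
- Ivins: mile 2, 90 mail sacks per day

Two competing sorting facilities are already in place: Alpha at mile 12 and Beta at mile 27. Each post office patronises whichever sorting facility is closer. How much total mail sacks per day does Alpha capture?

554

The indifferent point is the midpoint (12+27)/2 = 19.5; post offices left of it (closer to Alpha at 12) go to Alpha, those right go to Beta.
  Ivins at 2 (w=90) → Alpha
  Fenton at 3 (w=30) → Alpha
  Holt at 9 (w=350) → Alpha
  Calder at 11 (w=4) → Alpha
  Elwood at 14 (w=80) → Alpha
  Granby at 20 (w=150) → Beta
  Denby at 21 (w=350) → Beta
  Ashton at 24 (w=40) → Beta
  Brookfield at 27 (w=60) → Beta
Alpha captures 554; Beta captures 600.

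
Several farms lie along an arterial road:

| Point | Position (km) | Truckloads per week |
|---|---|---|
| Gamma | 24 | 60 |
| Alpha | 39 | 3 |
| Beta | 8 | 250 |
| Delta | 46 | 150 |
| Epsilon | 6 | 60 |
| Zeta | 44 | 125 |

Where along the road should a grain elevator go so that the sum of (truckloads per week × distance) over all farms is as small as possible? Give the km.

x = 24

For a sum of weighted absolute distances on a line, the optimum is the weighted median (not the mean). Total weight W = 648; half-weight = 324.
Sort by position and accumulate weight:
  km 6 (Epsilon, w=60) → cum 60
  km 8 (Beta, w=250) → cum 310
  km 24 (Gamma, w=60) → cum 370  ≥ 324 → median here
  km 39 (Alpha, w=3) → cum 373
  km 44 (Zeta, w=125) → cum 498
  km 46 (Delta, w=150) → cum 648
Optimal location: km 24.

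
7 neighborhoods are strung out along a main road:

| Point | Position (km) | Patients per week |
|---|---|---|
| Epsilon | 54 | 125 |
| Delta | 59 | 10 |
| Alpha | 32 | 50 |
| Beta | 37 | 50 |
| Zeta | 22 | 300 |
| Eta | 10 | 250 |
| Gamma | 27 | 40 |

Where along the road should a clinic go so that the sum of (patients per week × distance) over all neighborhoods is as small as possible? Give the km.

x = 22

For a sum of weighted absolute distances on a line, the optimum is the weighted median (not the mean). Total weight W = 825; half-weight = 412.5.
Sort by position and accumulate weight:
  km 10 (Eta, w=250) → cum 250
  km 22 (Zeta, w=300) → cum 550  ≥ 412.5 → median here
  km 27 (Gamma, w=40) → cum 590
  km 32 (Alpha, w=50) → cum 640
  km 37 (Beta, w=50) → cum 690
  km 54 (Epsilon, w=125) → cum 815
  km 59 (Delta, w=10) → cum 825
Optimal location: km 22.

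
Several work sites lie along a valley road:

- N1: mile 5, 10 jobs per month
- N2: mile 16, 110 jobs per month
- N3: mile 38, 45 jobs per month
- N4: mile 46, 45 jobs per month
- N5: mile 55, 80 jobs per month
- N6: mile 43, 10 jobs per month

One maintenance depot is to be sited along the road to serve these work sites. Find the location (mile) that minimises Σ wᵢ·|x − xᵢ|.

x = 38

For a sum of weighted absolute distances on a line, the optimum is the weighted median (not the mean). Total weight W = 300; half-weight = 150.
Sort by position and accumulate weight:
  mile 5 (N1, w=10) → cum 10
  mile 16 (N2, w=110) → cum 120
  mile 38 (N3, w=45) → cum 165  ≥ 150 → median here
  mile 43 (N6, w=10) → cum 175
  mile 46 (N4, w=45) → cum 220
  mile 55 (N5, w=80) → cum 300
Optimal location: mile 38.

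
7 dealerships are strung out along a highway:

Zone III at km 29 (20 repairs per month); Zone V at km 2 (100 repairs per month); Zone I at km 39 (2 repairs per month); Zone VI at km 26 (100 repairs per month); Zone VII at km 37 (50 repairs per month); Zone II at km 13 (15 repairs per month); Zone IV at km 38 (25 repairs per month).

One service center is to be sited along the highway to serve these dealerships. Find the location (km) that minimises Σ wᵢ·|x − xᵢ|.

For a sum of weighted absolute distances on a line, the optimum is the weighted median (not the mean). Total weight W = 312; half-weight = 156.
Sort by position and accumulate weight:
  km 2 (Zone V, w=100) → cum 100
  km 13 (Zone II, w=15) → cum 115
  km 26 (Zone VI, w=100) → cum 215  ≥ 156 → median here
  km 29 (Zone III, w=20) → cum 235
  km 37 (Zone VII, w=50) → cum 285
  km 38 (Zone IV, w=25) → cum 310
  km 39 (Zone I, w=2) → cum 312
Optimal location: km 26.

x = 26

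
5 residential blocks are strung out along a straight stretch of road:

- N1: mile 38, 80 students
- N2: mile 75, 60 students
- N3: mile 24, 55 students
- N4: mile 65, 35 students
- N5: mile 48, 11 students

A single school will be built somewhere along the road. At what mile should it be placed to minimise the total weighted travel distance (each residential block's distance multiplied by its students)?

For a sum of weighted absolute distances on a line, the optimum is the weighted median (not the mean). Total weight W = 241; half-weight = 120.5.
Sort by position and accumulate weight:
  mile 24 (N3, w=55) → cum 55
  mile 38 (N1, w=80) → cum 135  ≥ 120.5 → median here
  mile 48 (N5, w=11) → cum 146
  mile 65 (N4, w=35) → cum 181
  mile 75 (N2, w=60) → cum 241
Optimal location: mile 38.

x = 38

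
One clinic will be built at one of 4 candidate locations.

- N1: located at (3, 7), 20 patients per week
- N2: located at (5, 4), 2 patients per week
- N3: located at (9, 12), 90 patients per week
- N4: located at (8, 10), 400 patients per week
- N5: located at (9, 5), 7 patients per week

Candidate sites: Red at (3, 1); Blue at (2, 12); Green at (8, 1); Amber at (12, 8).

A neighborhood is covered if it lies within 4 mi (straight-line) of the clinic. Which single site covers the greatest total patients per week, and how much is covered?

Red, covering 2

Coverage radius r = 4 mi; a point is covered iff (Δx)²+(Δy)² ≤ 4² = 16.
  Red (3, 1): covers {N2} → 2
  Blue (2, 12): covers {none} → 0
  Green (8, 1): covers {none} → 0
  Amber (12, 8): covers {none} → 0
Maximum coverage at Red: 2 patients per week.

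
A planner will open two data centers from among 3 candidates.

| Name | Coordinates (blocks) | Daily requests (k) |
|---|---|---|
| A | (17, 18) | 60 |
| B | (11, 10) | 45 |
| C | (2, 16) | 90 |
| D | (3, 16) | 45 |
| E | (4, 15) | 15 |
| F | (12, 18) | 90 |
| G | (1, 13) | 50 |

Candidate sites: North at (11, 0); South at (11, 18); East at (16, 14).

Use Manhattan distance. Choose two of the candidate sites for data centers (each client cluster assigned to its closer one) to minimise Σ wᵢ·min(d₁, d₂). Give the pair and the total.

{South, East}, total 3090

Evaluate every pair (each demand assigned to the nearer of the two):
  {South, East}: total = 3090
  {North, South}: total = 3150
  {North, East}: total = 4535
Best pair: {South, East} with total 3090.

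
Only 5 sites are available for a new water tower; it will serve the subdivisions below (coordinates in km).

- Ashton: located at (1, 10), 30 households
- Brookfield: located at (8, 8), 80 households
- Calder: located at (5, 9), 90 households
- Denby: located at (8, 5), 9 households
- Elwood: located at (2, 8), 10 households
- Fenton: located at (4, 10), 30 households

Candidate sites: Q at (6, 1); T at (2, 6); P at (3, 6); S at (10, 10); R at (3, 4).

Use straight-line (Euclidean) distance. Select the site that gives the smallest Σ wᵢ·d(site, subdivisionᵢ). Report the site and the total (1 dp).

Total weighted distance at each candidate:
  Q (6, 1): total = 2014.3
  T (2, 6): total = 1220.4
  P (3, 6): total = 1081.4
  S (10, 10): total = 1266.1
  R (3, 4): total = 1456.3
Minimum is at P with total 1081.4 km.

P, total 1081.4 km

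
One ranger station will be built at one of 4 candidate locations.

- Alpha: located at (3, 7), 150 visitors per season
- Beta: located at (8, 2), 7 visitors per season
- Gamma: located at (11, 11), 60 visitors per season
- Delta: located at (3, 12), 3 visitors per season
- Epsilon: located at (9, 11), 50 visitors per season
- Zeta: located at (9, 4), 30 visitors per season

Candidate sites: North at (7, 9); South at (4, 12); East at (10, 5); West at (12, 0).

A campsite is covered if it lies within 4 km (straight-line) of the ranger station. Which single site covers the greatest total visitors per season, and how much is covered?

Coverage radius r = 4 km; a point is covered iff (Δx)²+(Δy)² ≤ 4² = 16.
  North (7, 9): covers {Epsilon} → 50
  South (4, 12): covers {Delta} → 3
  East (10, 5): covers {Beta, Zeta} → 37
  West (12, 0): covers {none} → 0
Maximum coverage at North: 50 visitors per season.

North, covering 50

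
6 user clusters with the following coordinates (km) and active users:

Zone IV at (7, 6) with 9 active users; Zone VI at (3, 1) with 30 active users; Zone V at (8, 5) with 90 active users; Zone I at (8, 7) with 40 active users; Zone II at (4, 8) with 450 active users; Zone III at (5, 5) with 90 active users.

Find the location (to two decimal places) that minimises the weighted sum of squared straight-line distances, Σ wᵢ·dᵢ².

The minimiser of Σwᵢ‖p−pᵢ‖² is the weighted centroid p* = (Σwᵢpᵢ)/(Σwᵢ).
Σwᵢ = 709.
Σwᵢxᵢ = 9·7 + 30·3 + 90·8 + 40·8 + 450·4 + 90·5 = 3443.
Σwᵢyᵢ = 9·6 + 30·1 + 90·5 + 40·7 + 450·8 + 90·5 = 4864.
x* = 3443/709 = 4.86, y* = 4864/709 = 6.86.

(4.86, 6.86)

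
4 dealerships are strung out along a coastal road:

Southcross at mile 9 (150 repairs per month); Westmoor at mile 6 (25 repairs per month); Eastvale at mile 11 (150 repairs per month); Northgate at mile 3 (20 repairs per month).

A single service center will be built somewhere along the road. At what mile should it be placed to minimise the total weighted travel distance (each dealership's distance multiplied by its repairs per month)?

For a sum of weighted absolute distances on a line, the optimum is the weighted median (not the mean). Total weight W = 345; half-weight = 172.5.
Sort by position and accumulate weight:
  mile 3 (Northgate, w=20) → cum 20
  mile 6 (Westmoor, w=25) → cum 45
  mile 9 (Southcross, w=150) → cum 195  ≥ 172.5 → median here
  mile 11 (Eastvale, w=150) → cum 345
Optimal location: mile 9.

x = 9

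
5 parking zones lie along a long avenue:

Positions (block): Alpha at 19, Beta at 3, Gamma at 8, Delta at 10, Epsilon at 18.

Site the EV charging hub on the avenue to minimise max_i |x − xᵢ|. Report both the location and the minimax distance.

location 11, max distance 8

The 1-center on a line is the midpoint of the two extreme points: leftmost at 3, rightmost at 19.
Optimal location = (3 + 19)/2 = 11; maximum distance = (19 − 3)/2 = 8.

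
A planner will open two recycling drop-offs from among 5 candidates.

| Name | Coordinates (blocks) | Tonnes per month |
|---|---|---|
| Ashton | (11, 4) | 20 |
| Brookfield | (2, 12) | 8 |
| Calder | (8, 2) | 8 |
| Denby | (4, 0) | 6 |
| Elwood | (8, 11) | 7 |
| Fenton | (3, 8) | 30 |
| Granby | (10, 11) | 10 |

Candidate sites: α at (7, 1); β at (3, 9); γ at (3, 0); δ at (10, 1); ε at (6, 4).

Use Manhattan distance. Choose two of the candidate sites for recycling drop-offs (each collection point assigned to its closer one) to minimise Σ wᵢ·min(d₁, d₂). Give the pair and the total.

Evaluate every pair (each demand assigned to the nearer of the two):
  {β, δ}: total = 347
  {β, ε}: total = 369
  {α, β}: total = 381
  {β, γ}: total = 503
  {δ, ε}: total = 609
  {γ, ε}: total = 617
  {α, ε}: total = 619
  {γ, δ}: total = 638
  {α, γ}: total = 713
  {α, δ}: total = 755
Best pair: {β, δ} with total 347.

{β, δ}, total 347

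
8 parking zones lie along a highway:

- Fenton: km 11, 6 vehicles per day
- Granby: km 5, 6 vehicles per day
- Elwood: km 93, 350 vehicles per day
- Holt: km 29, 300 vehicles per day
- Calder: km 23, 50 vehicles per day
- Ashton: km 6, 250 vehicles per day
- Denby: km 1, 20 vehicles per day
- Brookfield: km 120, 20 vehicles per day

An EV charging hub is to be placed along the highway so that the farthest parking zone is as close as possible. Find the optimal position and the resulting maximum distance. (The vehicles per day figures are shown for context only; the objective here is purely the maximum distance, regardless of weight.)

The 1-center on a line is the midpoint of the two extreme points: leftmost at 1, rightmost at 120.
Optimal location = (1 + 120)/2 = 60.5; maximum distance = (120 − 1)/2 = 59.5.

location 60.5, max distance 59.5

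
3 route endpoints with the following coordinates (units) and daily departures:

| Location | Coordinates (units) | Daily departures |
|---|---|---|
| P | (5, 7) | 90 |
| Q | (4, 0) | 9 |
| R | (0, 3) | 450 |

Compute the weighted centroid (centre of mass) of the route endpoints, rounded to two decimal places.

(0.89, 3.61)

The minimiser of Σwᵢ‖p−pᵢ‖² is the weighted centroid p* = (Σwᵢpᵢ)/(Σwᵢ).
Σwᵢ = 549.
Σwᵢxᵢ = 90·5 + 9·4 + 450·0 = 486.
Σwᵢyᵢ = 90·7 + 9·0 + 450·3 = 1980.
x* = 486/549 = 0.89, y* = 1980/549 = 3.61.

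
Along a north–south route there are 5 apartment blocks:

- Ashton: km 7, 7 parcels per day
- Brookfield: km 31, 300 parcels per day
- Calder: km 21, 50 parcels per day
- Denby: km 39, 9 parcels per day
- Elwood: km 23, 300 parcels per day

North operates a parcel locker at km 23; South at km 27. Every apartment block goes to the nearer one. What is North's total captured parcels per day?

357

The indifferent point is the midpoint (23+27)/2 = 25; apartment blocks left of it (closer to North at 23) go to North, those right go to South.
  Ashton at 7 (w=7) → North
  Calder at 21 (w=50) → North
  Elwood at 23 (w=300) → North
  Brookfield at 31 (w=300) → South
  Denby at 39 (w=9) → South
North captures 357; South captures 309.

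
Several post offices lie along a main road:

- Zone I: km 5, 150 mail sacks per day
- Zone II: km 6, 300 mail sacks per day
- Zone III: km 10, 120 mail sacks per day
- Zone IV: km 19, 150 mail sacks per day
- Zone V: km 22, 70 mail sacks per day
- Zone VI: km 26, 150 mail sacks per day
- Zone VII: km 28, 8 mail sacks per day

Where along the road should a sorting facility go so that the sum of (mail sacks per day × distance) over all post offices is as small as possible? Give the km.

For a sum of weighted absolute distances on a line, the optimum is the weighted median (not the mean). Total weight W = 948; half-weight = 474.
Sort by position and accumulate weight:
  km 5 (Zone I, w=150) → cum 150
  km 6 (Zone II, w=300) → cum 450
  km 10 (Zone III, w=120) → cum 570  ≥ 474 → median here
  km 19 (Zone IV, w=150) → cum 720
  km 22 (Zone V, w=70) → cum 790
  km 26 (Zone VI, w=150) → cum 940
  km 28 (Zone VII, w=8) → cum 948
Optimal location: km 10.

x = 10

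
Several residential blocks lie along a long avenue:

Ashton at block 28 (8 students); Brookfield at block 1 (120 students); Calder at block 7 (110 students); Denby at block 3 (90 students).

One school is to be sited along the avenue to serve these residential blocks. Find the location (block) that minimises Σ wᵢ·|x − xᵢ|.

x = 3

For a sum of weighted absolute distances on a line, the optimum is the weighted median (not the mean). Total weight W = 328; half-weight = 164.
Sort by position and accumulate weight:
  block 1 (Brookfield, w=120) → cum 120
  block 3 (Denby, w=90) → cum 210  ≥ 164 → median here
  block 7 (Calder, w=110) → cum 320
  block 28 (Ashton, w=8) → cum 328
Optimal location: block 3.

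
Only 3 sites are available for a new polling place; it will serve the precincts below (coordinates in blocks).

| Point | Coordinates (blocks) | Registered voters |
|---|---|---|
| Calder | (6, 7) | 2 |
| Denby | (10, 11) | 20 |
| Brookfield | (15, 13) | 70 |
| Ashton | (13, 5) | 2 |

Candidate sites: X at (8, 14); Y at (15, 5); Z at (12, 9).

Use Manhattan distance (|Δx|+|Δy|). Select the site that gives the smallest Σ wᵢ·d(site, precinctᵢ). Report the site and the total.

Total weighted distance at each candidate:
  X (8, 14): total = 706
  Y (15, 5): total = 806
  Z (12, 9): total = 596
Minimum is at Z with total 596 blocks.

Z, total 596 blocks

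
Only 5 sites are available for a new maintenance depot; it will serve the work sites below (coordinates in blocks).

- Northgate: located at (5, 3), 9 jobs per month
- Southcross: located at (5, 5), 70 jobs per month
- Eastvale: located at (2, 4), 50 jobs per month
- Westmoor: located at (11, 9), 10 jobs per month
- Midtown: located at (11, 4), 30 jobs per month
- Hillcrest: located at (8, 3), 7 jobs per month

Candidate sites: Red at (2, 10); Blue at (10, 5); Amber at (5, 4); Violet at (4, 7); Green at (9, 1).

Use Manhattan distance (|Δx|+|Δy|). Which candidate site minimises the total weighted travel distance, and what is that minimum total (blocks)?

Amber, total 547 blocks

Total weighted distance at each candidate:
  Red (2, 10): total = 1591
  Blue (10, 5): total = 1001
  Amber (5, 4): total = 547
  Violet (4, 7): total = 951
  Green (9, 1): total = 1385
Minimum is at Amber with total 547 blocks.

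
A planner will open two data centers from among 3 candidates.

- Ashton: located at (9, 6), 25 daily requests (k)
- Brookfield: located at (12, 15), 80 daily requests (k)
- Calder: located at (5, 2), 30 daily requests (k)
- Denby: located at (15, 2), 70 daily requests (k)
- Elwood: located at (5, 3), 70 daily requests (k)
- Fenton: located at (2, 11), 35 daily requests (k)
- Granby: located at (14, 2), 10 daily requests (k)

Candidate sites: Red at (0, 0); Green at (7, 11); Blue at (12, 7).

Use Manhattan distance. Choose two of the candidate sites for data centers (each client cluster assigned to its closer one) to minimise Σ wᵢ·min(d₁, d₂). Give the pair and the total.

{Green, Blue}, total 2575

Evaluate every pair (each demand assigned to the nearer of the two):
  {Green, Blue}: total = 2575
  {Red, Blue}: total = 2595
  {Red, Green}: total = 3190
Best pair: {Green, Blue} with total 2575.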